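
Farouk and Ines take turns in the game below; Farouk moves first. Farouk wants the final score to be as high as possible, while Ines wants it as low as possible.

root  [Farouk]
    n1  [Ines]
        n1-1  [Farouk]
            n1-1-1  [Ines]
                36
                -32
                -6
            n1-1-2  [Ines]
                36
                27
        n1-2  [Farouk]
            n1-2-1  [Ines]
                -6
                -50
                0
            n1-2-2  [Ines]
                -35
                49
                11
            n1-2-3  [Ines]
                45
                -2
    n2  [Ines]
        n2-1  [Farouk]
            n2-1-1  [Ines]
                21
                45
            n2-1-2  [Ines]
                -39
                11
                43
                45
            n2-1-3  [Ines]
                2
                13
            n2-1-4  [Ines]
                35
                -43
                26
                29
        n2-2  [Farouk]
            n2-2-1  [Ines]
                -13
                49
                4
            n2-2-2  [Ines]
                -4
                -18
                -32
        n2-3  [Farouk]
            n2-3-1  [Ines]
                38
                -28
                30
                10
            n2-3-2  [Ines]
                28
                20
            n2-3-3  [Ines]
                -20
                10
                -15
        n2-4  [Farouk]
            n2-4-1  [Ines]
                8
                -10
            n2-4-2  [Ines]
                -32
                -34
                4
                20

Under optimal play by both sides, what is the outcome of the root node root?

n1-1-1 (Ines): min(36, -32, -6) = -32
n1-1-2 (Ines): min(36, 27) = 27
n1-1 (Farouk): max(-32, 27) = 27
n1-2-1 (Ines): min(-6, -50, 0) = -50
n1-2-2 (Ines): min(-35, 49, 11) = -35
n1-2-3 (Ines): min(45, -2) = -2
n1-2 (Farouk): max(-50, -35, -2) = -2
n1 (Ines): min(27, -2) = -2
n2-1-1 (Ines): min(21, 45) = 21
n2-1-2 (Ines): min(-39, 11, 43, 45) = -39
n2-1-3 (Ines): min(2, 13) = 2
n2-1-4 (Ines): min(35, -43, 26, 29) = -43
n2-1 (Farouk): max(21, -39, 2, -43) = 21
n2-2-1 (Ines): min(-13, 49, 4) = -13
n2-2-2 (Ines): min(-4, -18, -32) = -32
n2-2 (Farouk): max(-13, -32) = -13
n2-3-1 (Ines): min(38, -28, 30, 10) = -28
n2-3-2 (Ines): min(28, 20) = 20
n2-3-3 (Ines): min(-20, 10, -15) = -20
n2-3 (Farouk): max(-28, 20, -20) = 20
n2-4-1 (Ines): min(8, -10) = -10
n2-4-2 (Ines): min(-32, -34, 4, 20) = -34
n2-4 (Farouk): max(-10, -34) = -10
n2 (Ines): min(21, -13, 20, -10) = -13
root (Farouk): max(-2, -13) = -2

-2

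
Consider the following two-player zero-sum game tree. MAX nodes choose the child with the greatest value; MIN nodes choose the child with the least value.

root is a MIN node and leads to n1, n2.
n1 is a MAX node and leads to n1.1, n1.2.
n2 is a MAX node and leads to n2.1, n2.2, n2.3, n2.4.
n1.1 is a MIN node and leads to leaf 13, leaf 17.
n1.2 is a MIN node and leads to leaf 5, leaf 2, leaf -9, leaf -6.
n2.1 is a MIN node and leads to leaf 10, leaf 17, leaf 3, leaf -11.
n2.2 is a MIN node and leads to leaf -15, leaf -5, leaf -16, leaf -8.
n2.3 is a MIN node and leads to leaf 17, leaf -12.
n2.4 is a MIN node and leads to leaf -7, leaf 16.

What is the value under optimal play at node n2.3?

-12

n2.3 (MIN): min(17, -12) = -12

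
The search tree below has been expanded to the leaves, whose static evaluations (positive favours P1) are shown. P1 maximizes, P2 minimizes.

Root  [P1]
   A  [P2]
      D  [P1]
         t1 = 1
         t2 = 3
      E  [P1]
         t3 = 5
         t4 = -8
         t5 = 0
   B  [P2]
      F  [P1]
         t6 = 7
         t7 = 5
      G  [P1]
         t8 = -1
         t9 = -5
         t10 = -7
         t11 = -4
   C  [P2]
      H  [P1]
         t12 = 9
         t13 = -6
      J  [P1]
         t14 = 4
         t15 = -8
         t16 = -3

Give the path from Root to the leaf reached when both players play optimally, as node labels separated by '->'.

Root -> C -> J -> t14

D (P1): max(1, 3) = 3
E (P1): max(5, -8, 0) = 5
A (P2): min(3, 5) = 3
F (P1): max(7, 5) = 7
G (P1): max(-1, -5, -7, -4) = -1
B (P2): min(7, -1) = -1
H (P1): max(9, -6) = 9
J (P1): max(4, -8, -3) = 4
C (P2): min(9, 4) = 4
Root (P1): max(3, -1, 4) = 4
At Root, P1 picks C (highest: 4).
At C, P2 picks J (lowest: 4).
At J, P1 picks t14 (highest: 4).
Terminal value 4.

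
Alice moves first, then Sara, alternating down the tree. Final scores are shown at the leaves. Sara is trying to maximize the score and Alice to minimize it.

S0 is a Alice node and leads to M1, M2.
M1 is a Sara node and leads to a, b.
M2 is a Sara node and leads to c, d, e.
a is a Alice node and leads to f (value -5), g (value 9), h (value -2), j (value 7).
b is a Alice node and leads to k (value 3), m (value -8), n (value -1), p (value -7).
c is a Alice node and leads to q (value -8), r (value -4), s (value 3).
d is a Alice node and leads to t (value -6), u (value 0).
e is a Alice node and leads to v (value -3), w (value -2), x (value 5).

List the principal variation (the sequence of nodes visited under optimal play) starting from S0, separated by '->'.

a (Alice): min(-5, 9, -2, 7) = -5
b (Alice): min(3, -8, -1, -7) = -8
M1 (Sara): max(-5, -8) = -5
c (Alice): min(-8, -4, 3) = -8
d (Alice): min(-6, 0) = -6
e (Alice): min(-3, -2, 5) = -3
M2 (Sara): max(-8, -6, -3) = -3
S0 (Alice): min(-5, -3) = -5
At S0, Alice picks M1 (lowest: -5).
At M1, Sara picks a (highest: -5).
At a, Alice picks f (lowest: -5).
Terminal value -5.

S0 -> M1 -> a -> f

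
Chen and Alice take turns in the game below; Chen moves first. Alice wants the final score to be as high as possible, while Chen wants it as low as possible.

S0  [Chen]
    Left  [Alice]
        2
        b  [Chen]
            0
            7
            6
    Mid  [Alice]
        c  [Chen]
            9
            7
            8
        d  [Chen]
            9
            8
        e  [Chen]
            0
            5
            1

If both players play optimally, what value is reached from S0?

2

b (Chen): min(0, 7, 6) = 0
Left (Alice): max(2, 0) = 2
c (Chen): min(9, 7, 8) = 7
d (Chen): min(9, 8) = 8
e (Chen): min(0, 5, 1) = 0
Mid (Alice): max(7, 8, 0) = 8
S0 (Chen): min(2, 8) = 2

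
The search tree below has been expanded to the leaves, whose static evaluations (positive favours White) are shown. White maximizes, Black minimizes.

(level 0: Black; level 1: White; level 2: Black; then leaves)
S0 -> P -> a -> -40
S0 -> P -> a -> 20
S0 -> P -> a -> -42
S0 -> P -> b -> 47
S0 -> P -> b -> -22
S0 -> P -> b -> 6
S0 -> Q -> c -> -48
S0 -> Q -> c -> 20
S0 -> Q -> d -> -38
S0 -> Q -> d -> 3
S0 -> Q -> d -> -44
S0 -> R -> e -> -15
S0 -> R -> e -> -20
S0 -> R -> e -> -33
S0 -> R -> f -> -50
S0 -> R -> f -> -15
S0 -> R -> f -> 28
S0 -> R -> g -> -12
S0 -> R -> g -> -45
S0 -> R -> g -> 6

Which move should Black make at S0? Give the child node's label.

a (Black): min(-40, 20, -42) = -42
b (Black): min(47, -22, 6) = -22
P (White): max(-42, -22) = -22
c (Black): min(-48, 20) = -48
d (Black): min(-38, 3, -44) = -44
Q (White): max(-48, -44) = -44
e (Black): min(-15, -20, -33) = -33
f (Black): min(-50, -15, 28) = -50
g (Black): min(-12, -45, 6) = -45
R (White): max(-33, -50, -45) = -33
S0 (Black): min(-22, -44, -33) = -44
Black at S0 wants the lowest of {P=-22, Q=-44, R=-33}, so chooses Q.

Q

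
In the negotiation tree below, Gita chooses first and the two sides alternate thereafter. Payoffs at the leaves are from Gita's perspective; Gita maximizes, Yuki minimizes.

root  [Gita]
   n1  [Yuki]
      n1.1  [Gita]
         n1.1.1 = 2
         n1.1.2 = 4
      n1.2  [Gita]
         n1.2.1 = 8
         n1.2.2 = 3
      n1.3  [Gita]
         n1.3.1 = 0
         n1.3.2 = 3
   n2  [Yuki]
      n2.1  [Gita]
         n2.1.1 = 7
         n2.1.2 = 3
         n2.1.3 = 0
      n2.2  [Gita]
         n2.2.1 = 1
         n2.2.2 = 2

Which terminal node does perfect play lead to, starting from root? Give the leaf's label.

n1.1 (Gita): max(2, 4) = 4
n1.2 (Gita): max(8, 3) = 8
n1.3 (Gita): max(0, 3) = 3
n1 (Yuki): min(4, 8, 3) = 3
n2.1 (Gita): max(7, 3, 0) = 7
n2.2 (Gita): max(1, 2) = 2
n2 (Yuki): min(7, 2) = 2
root (Gita): max(3, 2) = 3
At root, Gita picks n1 (highest: 3).
At n1, Yuki picks n1.3 (lowest: 3).
At n1.3, Gita picks n1.3.2 (highest: 3).
Terminal value 3.

n1.3.2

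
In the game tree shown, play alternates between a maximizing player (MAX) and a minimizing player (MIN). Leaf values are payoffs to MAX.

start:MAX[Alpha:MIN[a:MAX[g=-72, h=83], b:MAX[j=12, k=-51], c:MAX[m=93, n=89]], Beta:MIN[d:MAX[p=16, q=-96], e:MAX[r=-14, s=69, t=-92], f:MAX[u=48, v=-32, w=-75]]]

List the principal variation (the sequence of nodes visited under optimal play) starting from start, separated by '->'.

start -> Beta -> d -> p

a (MAX): max(-72, 83) = 83
b (MAX): max(12, -51) = 12
c (MAX): max(93, 89) = 93
Alpha (MIN): min(83, 12, 93) = 12
d (MAX): max(16, -96) = 16
e (MAX): max(-14, 69, -92) = 69
f (MAX): max(48, -32, -75) = 48
Beta (MIN): min(16, 69, 48) = 16
start (MAX): max(12, 16) = 16
At start, MAX picks Beta (highest: 16).
At Beta, MIN picks d (lowest: 16).
At d, MAX picks p (highest: 16).
Terminal value 16.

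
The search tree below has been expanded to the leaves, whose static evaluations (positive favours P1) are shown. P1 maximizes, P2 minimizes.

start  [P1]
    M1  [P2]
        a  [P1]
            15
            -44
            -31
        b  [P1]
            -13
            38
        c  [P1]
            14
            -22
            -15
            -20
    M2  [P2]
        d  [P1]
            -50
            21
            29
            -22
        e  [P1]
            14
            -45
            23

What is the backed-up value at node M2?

23

d (P1): max(-50, 21, 29, -22) = 29
e (P1): max(14, -45, 23) = 23
M2 (P2): min(29, 23) = 23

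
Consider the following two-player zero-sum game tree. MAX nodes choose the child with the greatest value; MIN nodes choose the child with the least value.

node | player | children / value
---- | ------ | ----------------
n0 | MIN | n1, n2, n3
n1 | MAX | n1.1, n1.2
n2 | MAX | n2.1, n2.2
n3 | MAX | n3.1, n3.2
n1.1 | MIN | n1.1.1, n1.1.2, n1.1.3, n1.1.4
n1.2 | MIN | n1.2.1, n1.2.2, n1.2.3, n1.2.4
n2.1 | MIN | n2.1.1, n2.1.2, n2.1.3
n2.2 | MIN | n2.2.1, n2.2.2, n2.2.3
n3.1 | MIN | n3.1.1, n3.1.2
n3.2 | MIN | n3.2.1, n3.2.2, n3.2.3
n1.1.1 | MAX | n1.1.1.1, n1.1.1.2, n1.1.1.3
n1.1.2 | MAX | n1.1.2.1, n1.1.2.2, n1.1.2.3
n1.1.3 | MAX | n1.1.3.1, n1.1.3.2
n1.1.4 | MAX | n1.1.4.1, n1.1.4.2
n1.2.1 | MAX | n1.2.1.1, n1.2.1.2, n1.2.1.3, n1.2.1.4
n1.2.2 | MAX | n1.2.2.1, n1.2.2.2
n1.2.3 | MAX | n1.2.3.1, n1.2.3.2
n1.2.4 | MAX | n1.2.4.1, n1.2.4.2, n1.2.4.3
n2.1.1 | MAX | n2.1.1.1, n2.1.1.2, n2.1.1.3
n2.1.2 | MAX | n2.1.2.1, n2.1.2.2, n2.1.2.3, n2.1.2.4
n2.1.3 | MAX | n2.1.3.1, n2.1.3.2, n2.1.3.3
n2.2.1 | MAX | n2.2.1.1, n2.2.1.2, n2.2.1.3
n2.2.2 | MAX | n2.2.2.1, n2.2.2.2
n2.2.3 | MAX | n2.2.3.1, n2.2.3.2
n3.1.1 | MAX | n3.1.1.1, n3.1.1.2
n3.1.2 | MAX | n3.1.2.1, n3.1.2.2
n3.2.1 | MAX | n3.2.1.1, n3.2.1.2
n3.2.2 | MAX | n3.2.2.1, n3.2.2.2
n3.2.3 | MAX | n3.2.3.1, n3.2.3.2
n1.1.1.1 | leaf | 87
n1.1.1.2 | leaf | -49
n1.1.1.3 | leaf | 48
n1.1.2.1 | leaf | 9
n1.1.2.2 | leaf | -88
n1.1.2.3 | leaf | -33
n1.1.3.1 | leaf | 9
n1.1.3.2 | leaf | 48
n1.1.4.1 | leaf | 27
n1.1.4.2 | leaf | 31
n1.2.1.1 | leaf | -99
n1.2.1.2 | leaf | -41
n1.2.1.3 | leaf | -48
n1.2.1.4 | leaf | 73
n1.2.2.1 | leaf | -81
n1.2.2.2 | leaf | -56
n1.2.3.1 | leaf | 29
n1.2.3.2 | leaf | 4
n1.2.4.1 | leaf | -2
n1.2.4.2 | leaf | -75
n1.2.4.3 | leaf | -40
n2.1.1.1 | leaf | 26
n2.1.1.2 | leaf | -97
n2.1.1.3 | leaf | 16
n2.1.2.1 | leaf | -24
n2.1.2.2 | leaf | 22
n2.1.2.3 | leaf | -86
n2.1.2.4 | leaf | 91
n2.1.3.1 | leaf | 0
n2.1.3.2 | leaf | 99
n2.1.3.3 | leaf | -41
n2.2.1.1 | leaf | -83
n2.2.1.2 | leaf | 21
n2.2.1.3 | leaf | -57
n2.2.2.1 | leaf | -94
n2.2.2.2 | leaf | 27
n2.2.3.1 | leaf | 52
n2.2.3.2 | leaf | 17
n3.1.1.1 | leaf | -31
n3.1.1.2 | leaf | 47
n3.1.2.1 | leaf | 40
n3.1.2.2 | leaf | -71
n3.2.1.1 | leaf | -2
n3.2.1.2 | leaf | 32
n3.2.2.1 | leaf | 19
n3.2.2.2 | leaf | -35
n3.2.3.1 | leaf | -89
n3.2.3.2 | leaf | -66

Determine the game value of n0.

9

n1.1.1 (MAX): max(87, -49, 48) = 87
n1.1.2 (MAX): max(9, -88, -33) = 9
n1.1.3 (MAX): max(9, 48) = 48
n1.1.4 (MAX): max(27, 31) = 31
n1.1 (MIN): min(87, 9, 48, 31) = 9
n1.2.1 (MAX): max(-99, -41, -48, 73) = 73
n1.2.2 (MAX): max(-81, -56) = -56
n1.2.3 (MAX): max(29, 4) = 29
n1.2.4 (MAX): max(-2, -75, -40) = -2
n1.2 (MIN): min(73, -56, 29, -2) = -56
n1 (MAX): max(9, -56) = 9
n2.1.1 (MAX): max(26, -97, 16) = 26
n2.1.2 (MAX): max(-24, 22, -86, 91) = 91
n2.1.3 (MAX): max(0, 99, -41) = 99
n2.1 (MIN): min(26, 91, 99) = 26
n2.2.1 (MAX): max(-83, 21, -57) = 21
n2.2.2 (MAX): max(-94, 27) = 27
n2.2.3 (MAX): max(52, 17) = 52
n2.2 (MIN): min(21, 27, 52) = 21
n2 (MAX): max(26, 21) = 26
n3.1.1 (MAX): max(-31, 47) = 47
n3.1.2 (MAX): max(40, -71) = 40
n3.1 (MIN): min(47, 40) = 40
n3.2.1 (MAX): max(-2, 32) = 32
n3.2.2 (MAX): max(19, -35) = 19
n3.2.3 (MAX): max(-89, -66) = -66
n3.2 (MIN): min(32, 19, -66) = -66
n3 (MAX): max(40, -66) = 40
n0 (MIN): min(9, 26, 40) = 9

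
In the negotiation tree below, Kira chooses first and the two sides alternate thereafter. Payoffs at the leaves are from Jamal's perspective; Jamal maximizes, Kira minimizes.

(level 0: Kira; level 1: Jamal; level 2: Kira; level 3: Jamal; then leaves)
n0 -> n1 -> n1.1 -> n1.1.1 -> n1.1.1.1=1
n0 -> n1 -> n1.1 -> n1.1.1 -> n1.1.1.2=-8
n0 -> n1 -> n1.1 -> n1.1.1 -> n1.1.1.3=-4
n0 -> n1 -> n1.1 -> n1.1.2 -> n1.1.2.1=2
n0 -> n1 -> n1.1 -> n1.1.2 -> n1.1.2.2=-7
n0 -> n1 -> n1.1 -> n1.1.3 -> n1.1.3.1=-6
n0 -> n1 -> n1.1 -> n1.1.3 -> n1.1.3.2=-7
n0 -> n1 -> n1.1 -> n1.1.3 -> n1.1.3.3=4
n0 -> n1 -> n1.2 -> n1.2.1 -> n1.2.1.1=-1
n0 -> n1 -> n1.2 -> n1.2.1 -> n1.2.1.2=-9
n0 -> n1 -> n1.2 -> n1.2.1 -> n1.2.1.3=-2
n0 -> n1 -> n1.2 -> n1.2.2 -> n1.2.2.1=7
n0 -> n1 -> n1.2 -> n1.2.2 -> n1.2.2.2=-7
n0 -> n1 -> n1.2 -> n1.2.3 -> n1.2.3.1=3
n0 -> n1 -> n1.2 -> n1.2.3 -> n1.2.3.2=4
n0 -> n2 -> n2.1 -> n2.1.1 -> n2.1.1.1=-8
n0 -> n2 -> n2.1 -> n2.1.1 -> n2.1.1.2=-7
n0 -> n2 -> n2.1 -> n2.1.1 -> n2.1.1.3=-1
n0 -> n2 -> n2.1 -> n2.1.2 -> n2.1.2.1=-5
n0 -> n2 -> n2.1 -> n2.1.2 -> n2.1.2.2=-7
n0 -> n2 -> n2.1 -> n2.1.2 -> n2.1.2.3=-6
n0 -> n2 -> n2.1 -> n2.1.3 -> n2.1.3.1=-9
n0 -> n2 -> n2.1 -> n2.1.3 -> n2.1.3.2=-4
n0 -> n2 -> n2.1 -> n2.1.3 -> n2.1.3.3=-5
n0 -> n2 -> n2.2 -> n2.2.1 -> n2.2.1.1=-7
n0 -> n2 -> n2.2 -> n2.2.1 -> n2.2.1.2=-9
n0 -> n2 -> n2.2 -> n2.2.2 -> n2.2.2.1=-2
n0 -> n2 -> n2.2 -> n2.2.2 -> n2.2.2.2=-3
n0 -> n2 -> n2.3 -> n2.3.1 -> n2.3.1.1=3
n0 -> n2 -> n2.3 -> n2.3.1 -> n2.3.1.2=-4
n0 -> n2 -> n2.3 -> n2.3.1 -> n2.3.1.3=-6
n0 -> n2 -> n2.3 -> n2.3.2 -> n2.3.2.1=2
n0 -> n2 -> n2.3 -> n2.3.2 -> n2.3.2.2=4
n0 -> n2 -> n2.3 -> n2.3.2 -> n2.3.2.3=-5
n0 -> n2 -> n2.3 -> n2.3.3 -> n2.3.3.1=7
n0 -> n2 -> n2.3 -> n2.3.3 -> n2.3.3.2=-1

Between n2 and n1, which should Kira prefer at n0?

n1

n2.1.1 (Jamal): max(-8, -7, -1) = -1
n2.1.2 (Jamal): max(-5, -7, -6) = -5
n2.1.3 (Jamal): max(-9, -4, -5) = -4
n2.1 (Kira): min(-1, -5, -4) = -5
n2.2.1 (Jamal): max(-7, -9) = -7
n2.2.2 (Jamal): max(-2, -3) = -2
n2.2 (Kira): min(-7, -2) = -7
n2.3.1 (Jamal): max(3, -4, -6) = 3
n2.3.2 (Jamal): max(2, 4, -5) = 4
n2.3.3 (Jamal): max(7, -1) = 7
n2.3 (Kira): min(3, 4, 7) = 3
n2 (Jamal): max(-5, -7, 3) = 3
n1.1.1 (Jamal): max(1, -8, -4) = 1
n1.1.2 (Jamal): max(2, -7) = 2
n1.1.3 (Jamal): max(-6, -7, 4) = 4
n1.1 (Kira): min(1, 2, 4) = 1
n1.2.1 (Jamal): max(-1, -9, -2) = -1
n1.2.2 (Jamal): max(7, -7) = 7
n1.2.3 (Jamal): max(3, 4) = 4
n1.2 (Kira): min(-1, 7, 4) = -1
n1 (Jamal): max(1, -1) = 1
Kira prefers the lower value; n2=3, n1=1. n1 is better since 1 < 3.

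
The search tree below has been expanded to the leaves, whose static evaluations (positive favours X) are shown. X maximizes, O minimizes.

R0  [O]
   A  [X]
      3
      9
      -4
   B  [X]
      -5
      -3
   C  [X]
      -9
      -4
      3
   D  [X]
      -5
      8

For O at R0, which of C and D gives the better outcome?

C (X): max(-9, -4, 3) = 3
D (X): max(-5, 8) = 8
O prefers the lower value; C=3, D=8. C is better since 3 < 8.

C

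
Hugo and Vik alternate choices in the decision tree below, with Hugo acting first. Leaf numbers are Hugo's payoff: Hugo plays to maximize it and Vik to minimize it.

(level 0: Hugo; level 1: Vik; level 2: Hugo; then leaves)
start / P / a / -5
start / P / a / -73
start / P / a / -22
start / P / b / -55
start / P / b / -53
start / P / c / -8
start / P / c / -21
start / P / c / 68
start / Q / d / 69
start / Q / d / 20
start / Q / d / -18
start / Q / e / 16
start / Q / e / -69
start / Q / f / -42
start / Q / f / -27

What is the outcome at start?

a (Hugo): max(-5, -73, -22) = -5
b (Hugo): max(-55, -53) = -53
c (Hugo): max(-8, -21, 68) = 68
P (Vik): min(-5, -53, 68) = -53
d (Hugo): max(69, 20, -18) = 69
e (Hugo): max(16, -69) = 16
f (Hugo): max(-42, -27) = -27
Q (Vik): min(69, 16, -27) = -27
start (Hugo): max(-53, -27) = -27

-27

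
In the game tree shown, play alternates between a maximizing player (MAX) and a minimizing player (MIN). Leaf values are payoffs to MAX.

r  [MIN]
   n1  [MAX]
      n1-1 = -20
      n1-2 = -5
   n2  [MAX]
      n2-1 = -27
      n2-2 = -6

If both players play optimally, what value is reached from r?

-6

n1 (MAX): max(-20, -5) = -5
n2 (MAX): max(-27, -6) = -6
r (MIN): min(-5, -6) = -6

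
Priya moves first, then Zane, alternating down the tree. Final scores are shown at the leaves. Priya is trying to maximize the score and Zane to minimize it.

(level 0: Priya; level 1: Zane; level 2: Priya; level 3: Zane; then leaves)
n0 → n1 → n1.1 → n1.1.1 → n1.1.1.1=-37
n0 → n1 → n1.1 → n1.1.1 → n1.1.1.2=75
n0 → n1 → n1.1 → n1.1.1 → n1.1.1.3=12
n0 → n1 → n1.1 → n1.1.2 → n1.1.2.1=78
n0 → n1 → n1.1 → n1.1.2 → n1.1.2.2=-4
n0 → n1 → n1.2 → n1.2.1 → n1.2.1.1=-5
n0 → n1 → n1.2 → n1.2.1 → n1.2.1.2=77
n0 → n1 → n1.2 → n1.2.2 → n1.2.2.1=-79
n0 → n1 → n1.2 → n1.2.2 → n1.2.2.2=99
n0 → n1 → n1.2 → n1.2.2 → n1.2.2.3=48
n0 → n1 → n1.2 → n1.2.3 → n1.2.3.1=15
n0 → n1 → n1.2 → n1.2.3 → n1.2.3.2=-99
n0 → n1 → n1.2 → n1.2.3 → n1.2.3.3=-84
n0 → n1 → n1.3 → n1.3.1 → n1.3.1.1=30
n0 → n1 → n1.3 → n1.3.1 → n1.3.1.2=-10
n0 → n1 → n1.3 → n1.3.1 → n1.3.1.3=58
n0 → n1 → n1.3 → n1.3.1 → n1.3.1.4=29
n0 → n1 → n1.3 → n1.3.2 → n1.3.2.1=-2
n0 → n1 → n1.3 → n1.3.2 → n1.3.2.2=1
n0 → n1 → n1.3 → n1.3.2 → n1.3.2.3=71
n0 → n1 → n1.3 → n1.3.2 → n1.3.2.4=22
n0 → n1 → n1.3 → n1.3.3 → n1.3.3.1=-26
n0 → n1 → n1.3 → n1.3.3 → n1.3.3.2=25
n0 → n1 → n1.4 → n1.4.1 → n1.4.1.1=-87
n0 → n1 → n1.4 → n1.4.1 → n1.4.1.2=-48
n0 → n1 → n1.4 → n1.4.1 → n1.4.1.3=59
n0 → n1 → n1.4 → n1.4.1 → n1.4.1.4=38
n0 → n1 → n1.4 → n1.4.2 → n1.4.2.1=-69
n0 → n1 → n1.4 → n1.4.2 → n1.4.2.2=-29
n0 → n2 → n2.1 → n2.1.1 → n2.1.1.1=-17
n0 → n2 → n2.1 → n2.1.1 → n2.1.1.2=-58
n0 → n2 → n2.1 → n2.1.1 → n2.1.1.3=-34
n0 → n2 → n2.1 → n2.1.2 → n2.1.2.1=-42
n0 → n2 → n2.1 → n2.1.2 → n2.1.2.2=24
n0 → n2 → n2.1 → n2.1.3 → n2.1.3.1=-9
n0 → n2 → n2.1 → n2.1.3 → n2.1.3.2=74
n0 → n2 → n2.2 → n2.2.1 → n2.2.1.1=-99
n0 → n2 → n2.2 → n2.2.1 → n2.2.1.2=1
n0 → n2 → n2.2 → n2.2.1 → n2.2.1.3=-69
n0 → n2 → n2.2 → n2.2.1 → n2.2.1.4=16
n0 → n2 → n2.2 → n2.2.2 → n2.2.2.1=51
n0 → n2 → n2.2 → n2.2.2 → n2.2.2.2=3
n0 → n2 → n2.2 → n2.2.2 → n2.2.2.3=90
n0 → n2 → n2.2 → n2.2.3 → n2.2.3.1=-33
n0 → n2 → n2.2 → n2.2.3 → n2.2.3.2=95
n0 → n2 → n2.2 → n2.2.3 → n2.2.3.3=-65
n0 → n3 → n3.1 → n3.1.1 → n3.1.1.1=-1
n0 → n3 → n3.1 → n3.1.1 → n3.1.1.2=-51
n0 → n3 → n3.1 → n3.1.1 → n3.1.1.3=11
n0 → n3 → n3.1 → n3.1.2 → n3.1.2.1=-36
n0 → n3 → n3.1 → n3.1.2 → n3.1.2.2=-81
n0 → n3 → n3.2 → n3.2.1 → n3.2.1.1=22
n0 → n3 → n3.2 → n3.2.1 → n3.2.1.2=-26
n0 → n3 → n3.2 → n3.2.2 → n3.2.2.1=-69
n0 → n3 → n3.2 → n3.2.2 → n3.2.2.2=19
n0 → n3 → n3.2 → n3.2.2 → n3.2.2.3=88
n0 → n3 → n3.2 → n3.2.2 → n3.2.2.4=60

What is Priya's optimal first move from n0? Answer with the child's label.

n2

n1.1.1 (Zane): min(-37, 75, 12) = -37
n1.1.2 (Zane): min(78, -4) = -4
n1.1 (Priya): max(-37, -4) = -4
n1.2.1 (Zane): min(-5, 77) = -5
n1.2.2 (Zane): min(-79, 99, 48) = -79
n1.2.3 (Zane): min(15, -99, -84) = -99
n1.2 (Priya): max(-5, -79, -99) = -5
n1.3.1 (Zane): min(30, -10, 58, 29) = -10
n1.3.2 (Zane): min(-2, 1, 71, 22) = -2
n1.3.3 (Zane): min(-26, 25) = -26
n1.3 (Priya): max(-10, -2, -26) = -2
n1.4.1 (Zane): min(-87, -48, 59, 38) = -87
n1.4.2 (Zane): min(-69, -29) = -69
n1.4 (Priya): max(-87, -69) = -69
n1 (Zane): min(-4, -5, -2, -69) = -69
n2.1.1 (Zane): min(-17, -58, -34) = -58
n2.1.2 (Zane): min(-42, 24) = -42
n2.1.3 (Zane): min(-9, 74) = -9
n2.1 (Priya): max(-58, -42, -9) = -9
n2.2.1 (Zane): min(-99, 1, -69, 16) = -99
n2.2.2 (Zane): min(51, 3, 90) = 3
n2.2.3 (Zane): min(-33, 95, -65) = -65
n2.2 (Priya): max(-99, 3, -65) = 3
n2 (Zane): min(-9, 3) = -9
n3.1.1 (Zane): min(-1, -51, 11) = -51
n3.1.2 (Zane): min(-36, -81) = -81
n3.1 (Priya): max(-51, -81) = -51
n3.2.1 (Zane): min(22, -26) = -26
n3.2.2 (Zane): min(-69, 19, 88, 60) = -69
n3.2 (Priya): max(-26, -69) = -26
n3 (Zane): min(-51, -26) = -51
n0 (Priya): max(-69, -9, -51) = -9
Priya at n0 wants the highest of {n1=-69, n2=-9, n3=-51}, so chooses n2.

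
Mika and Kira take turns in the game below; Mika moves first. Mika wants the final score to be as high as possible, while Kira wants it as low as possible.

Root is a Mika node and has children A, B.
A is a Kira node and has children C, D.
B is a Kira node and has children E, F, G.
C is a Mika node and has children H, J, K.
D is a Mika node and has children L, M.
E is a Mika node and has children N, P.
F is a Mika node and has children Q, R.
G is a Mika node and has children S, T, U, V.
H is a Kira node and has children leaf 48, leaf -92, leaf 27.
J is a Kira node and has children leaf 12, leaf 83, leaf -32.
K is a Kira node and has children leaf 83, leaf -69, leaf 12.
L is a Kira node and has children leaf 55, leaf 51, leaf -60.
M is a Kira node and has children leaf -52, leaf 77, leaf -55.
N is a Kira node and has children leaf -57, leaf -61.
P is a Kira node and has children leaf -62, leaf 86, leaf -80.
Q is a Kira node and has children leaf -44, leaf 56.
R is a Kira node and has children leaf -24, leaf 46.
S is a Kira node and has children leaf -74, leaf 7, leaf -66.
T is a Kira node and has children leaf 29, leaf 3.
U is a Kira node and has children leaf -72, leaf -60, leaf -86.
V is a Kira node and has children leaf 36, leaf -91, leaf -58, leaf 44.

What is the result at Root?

H (Kira): min(48, -92, 27) = -92
J (Kira): min(12, 83, -32) = -32
K (Kira): min(83, -69, 12) = -69
C (Mika): max(-92, -32, -69) = -32
L (Kira): min(55, 51, -60) = -60
M (Kira): min(-52, 77, -55) = -55
D (Mika): max(-60, -55) = -55
A (Kira): min(-32, -55) = -55
N (Kira): min(-57, -61) = -61
P (Kira): min(-62, 86, -80) = -80
E (Mika): max(-61, -80) = -61
Q (Kira): min(-44, 56) = -44
R (Kira): min(-24, 46) = -24
F (Mika): max(-44, -24) = -24
S (Kira): min(-74, 7, -66) = -74
T (Kira): min(29, 3) = 3
U (Kira): min(-72, -60, -86) = -86
V (Kira): min(36, -91, -58, 44) = -91
G (Mika): max(-74, 3, -86, -91) = 3
B (Kira): min(-61, -24, 3) = -61
Root (Mika): max(-55, -61) = -55

-55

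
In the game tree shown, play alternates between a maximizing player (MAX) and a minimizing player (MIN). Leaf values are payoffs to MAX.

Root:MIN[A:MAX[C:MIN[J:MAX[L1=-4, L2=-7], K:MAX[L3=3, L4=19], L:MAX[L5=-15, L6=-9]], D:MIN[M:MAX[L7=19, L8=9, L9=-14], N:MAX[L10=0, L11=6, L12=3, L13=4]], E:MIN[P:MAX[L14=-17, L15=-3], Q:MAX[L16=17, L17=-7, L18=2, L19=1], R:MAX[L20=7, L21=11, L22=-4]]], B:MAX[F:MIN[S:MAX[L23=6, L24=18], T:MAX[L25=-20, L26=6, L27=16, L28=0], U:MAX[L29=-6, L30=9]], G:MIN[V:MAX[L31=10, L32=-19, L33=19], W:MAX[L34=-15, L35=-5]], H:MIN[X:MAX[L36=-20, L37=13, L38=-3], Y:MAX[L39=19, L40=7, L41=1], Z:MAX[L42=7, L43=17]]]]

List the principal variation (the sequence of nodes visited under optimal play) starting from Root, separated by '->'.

Root -> A -> D -> N -> L11

J (MAX): max(-4, -7) = -4
K (MAX): max(3, 19) = 19
L (MAX): max(-15, -9) = -9
C (MIN): min(-4, 19, -9) = -9
M (MAX): max(19, 9, -14) = 19
N (MAX): max(0, 6, 3, 4) = 6
D (MIN): min(19, 6) = 6
P (MAX): max(-17, -3) = -3
Q (MAX): max(17, -7, 2, 1) = 17
R (MAX): max(7, 11, -4) = 11
E (MIN): min(-3, 17, 11) = -3
A (MAX): max(-9, 6, -3) = 6
S (MAX): max(6, 18) = 18
T (MAX): max(-20, 6, 16, 0) = 16
U (MAX): max(-6, 9) = 9
F (MIN): min(18, 16, 9) = 9
V (MAX): max(10, -19, 19) = 19
W (MAX): max(-15, -5) = -5
G (MIN): min(19, -5) = -5
X (MAX): max(-20, 13, -3) = 13
Y (MAX): max(19, 7, 1) = 19
Z (MAX): max(7, 17) = 17
H (MIN): min(13, 19, 17) = 13
B (MAX): max(9, -5, 13) = 13
Root (MIN): min(6, 13) = 6
At Root, MIN picks A (lowest: 6).
At A, MAX picks D (highest: 6).
At D, MIN picks N (lowest: 6).
At N, MAX picks L11 (highest: 6).
Terminal value 6.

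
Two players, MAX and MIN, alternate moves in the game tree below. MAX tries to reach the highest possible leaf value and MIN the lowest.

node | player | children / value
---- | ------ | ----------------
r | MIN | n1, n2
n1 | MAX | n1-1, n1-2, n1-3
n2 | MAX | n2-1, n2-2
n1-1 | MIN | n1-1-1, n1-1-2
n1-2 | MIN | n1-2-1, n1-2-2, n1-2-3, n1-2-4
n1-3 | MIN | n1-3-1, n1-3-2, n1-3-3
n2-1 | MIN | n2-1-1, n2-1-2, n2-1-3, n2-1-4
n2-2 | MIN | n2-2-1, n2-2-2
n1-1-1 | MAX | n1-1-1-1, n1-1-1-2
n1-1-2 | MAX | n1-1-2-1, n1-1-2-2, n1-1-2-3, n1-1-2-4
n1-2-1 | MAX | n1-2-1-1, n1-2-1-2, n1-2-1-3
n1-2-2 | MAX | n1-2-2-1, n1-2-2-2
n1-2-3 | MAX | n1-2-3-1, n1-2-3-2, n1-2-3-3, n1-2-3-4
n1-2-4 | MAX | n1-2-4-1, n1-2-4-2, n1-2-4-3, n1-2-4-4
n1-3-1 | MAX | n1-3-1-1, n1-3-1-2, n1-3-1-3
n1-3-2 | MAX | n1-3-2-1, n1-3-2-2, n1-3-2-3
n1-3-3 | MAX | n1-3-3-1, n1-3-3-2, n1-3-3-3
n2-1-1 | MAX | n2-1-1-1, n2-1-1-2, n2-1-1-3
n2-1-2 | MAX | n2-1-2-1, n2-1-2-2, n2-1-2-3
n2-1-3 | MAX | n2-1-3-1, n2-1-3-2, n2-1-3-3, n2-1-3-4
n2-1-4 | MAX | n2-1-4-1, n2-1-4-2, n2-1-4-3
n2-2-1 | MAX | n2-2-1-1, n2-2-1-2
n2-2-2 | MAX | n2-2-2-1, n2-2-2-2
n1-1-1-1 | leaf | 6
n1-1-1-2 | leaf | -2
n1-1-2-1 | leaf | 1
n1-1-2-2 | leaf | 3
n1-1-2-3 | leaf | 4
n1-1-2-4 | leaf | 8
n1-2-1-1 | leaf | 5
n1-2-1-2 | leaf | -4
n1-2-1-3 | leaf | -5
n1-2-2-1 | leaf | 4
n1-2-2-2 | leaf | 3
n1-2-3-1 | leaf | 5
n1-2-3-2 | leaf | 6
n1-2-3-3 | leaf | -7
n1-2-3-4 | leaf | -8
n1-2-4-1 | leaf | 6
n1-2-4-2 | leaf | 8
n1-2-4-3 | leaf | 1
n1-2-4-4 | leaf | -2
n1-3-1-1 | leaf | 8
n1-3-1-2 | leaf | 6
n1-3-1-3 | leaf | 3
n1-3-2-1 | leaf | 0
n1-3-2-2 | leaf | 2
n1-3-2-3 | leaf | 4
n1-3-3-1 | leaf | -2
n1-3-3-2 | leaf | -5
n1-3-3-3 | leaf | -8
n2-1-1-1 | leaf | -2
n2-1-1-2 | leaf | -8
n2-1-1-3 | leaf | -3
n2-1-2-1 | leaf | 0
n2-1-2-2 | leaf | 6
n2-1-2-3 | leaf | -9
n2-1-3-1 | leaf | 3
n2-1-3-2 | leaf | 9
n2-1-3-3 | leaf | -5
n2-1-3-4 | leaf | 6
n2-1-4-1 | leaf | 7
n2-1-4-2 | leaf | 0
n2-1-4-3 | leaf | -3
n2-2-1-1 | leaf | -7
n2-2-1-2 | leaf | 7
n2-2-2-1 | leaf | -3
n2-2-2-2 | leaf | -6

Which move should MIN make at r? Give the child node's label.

n1-1-1 (MAX): max(6, -2) = 6
n1-1-2 (MAX): max(1, 3, 4, 8) = 8
n1-1 (MIN): min(6, 8) = 6
n1-2-1 (MAX): max(5, -4, -5) = 5
n1-2-2 (MAX): max(4, 3) = 4
n1-2-3 (MAX): max(5, 6, -7, -8) = 6
n1-2-4 (MAX): max(6, 8, 1, -2) = 8
n1-2 (MIN): min(5, 4, 6, 8) = 4
n1-3-1 (MAX): max(8, 6, 3) = 8
n1-3-2 (MAX): max(0, 2, 4) = 4
n1-3-3 (MAX): max(-2, -5, -8) = -2
n1-3 (MIN): min(8, 4, -2) = -2
n1 (MAX): max(6, 4, -2) = 6
n2-1-1 (MAX): max(-2, -8, -3) = -2
n2-1-2 (MAX): max(0, 6, -9) = 6
n2-1-3 (MAX): max(3, 9, -5, 6) = 9
n2-1-4 (MAX): max(7, 0, -3) = 7
n2-1 (MIN): min(-2, 6, 9, 7) = -2
n2-2-1 (MAX): max(-7, 7) = 7
n2-2-2 (MAX): max(-3, -6) = -3
n2-2 (MIN): min(7, -3) = -3
n2 (MAX): max(-2, -3) = -2
r (MIN): min(6, -2) = -2
MIN at r wants the lowest of {n1=6, n2=-2}, so chooses n2.

n2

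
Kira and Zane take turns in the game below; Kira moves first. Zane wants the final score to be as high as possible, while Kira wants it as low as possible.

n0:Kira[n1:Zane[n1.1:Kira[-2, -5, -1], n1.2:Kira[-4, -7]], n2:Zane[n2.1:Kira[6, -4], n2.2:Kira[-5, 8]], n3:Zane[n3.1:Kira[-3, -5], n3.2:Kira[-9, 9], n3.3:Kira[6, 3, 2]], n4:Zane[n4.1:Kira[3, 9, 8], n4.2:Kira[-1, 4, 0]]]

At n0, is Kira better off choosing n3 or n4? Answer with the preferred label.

n3.1 (Kira): min(-3, -5) = -5
n3.2 (Kira): min(-9, 9) = -9
n3.3 (Kira): min(6, 3, 2) = 2
n3 (Zane): max(-5, -9, 2) = 2
n4.1 (Kira): min(3, 9, 8) = 3
n4.2 (Kira): min(-1, 4, 0) = -1
n4 (Zane): max(3, -1) = 3
Kira prefers the lower value; n3=2, n4=3. n3 is better since 2 < 3.

n3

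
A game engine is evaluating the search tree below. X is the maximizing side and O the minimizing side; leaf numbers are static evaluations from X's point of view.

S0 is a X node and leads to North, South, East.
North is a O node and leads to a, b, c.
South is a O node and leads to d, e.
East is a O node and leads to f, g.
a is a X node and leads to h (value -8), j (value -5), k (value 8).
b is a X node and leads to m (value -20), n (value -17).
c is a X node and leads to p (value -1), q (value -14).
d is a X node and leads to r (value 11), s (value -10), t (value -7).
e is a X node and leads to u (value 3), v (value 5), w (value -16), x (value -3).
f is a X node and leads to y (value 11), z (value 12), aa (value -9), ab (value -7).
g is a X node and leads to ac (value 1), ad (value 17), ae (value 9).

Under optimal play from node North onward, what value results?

-17

a (X): max(-8, -5, 8) = 8
b (X): max(-20, -17) = -17
c (X): max(-1, -14) = -1
North (O): min(8, -17, -1) = -17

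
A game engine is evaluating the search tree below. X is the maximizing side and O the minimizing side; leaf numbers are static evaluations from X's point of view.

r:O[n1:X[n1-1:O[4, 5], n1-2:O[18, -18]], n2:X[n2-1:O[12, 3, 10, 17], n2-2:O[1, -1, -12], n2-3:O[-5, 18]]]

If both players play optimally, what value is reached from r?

3

n1-1 (O): min(4, 5) = 4
n1-2 (O): min(18, -18) = -18
n1 (X): max(4, -18) = 4
n2-1 (O): min(12, 3, 10, 17) = 3
n2-2 (O): min(1, -1, -12) = -12
n2-3 (O): min(-5, 18) = -5
n2 (X): max(3, -12, -5) = 3
r (O): min(4, 3) = 3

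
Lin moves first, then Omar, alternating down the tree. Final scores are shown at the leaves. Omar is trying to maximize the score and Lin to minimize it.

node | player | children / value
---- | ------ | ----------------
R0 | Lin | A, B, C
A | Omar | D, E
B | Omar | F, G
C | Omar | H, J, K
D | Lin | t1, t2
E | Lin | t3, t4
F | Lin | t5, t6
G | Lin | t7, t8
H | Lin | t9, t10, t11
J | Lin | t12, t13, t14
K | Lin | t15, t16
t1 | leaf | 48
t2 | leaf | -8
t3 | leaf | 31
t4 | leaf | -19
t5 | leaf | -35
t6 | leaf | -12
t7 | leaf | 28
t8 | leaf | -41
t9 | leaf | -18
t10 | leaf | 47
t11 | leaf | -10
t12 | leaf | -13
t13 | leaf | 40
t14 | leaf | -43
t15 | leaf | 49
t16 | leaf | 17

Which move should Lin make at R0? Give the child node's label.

D (Lin): min(48, -8) = -8
E (Lin): min(31, -19) = -19
A (Omar): max(-8, -19) = -8
F (Lin): min(-35, -12) = -35
G (Lin): min(28, -41) = -41
B (Omar): max(-35, -41) = -35
H (Lin): min(-18, 47, -10) = -18
J (Lin): min(-13, 40, -43) = -43
K (Lin): min(49, 17) = 17
C (Omar): max(-18, -43, 17) = 17
R0 (Lin): min(-8, -35, 17) = -35
Lin at R0 wants the lowest of {A=-8, B=-35, C=17}, so chooses B.

B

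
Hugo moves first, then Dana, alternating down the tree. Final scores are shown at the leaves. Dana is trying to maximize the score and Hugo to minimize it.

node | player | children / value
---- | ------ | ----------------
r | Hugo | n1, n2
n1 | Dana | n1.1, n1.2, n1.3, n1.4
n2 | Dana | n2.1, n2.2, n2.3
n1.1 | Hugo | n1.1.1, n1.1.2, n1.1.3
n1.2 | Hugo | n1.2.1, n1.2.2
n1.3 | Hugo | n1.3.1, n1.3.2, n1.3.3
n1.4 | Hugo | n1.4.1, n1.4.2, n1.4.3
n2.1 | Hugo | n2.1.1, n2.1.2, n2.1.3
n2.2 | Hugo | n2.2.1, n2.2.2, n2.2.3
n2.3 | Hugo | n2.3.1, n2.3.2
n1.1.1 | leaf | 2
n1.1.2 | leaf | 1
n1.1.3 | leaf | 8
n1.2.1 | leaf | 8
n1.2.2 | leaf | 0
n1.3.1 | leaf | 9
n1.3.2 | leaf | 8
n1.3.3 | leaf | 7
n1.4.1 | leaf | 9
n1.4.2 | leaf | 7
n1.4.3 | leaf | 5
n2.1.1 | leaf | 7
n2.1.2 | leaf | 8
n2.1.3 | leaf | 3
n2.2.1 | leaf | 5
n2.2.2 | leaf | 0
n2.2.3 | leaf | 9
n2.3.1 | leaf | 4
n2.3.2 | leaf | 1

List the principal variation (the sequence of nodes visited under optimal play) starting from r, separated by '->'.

r -> n2 -> n2.1 -> n2.1.3

n1.1 (Hugo): min(2, 1, 8) = 1
n1.2 (Hugo): min(8, 0) = 0
n1.3 (Hugo): min(9, 8, 7) = 7
n1.4 (Hugo): min(9, 7, 5) = 5
n1 (Dana): max(1, 0, 7, 5) = 7
n2.1 (Hugo): min(7, 8, 3) = 3
n2.2 (Hugo): min(5, 0, 9) = 0
n2.3 (Hugo): min(4, 1) = 1
n2 (Dana): max(3, 0, 1) = 3
r (Hugo): min(7, 3) = 3
At r, Hugo picks n2 (lowest: 3).
At n2, Dana picks n2.1 (highest: 3).
At n2.1, Hugo picks n2.1.3 (lowest: 3).
Terminal value 3.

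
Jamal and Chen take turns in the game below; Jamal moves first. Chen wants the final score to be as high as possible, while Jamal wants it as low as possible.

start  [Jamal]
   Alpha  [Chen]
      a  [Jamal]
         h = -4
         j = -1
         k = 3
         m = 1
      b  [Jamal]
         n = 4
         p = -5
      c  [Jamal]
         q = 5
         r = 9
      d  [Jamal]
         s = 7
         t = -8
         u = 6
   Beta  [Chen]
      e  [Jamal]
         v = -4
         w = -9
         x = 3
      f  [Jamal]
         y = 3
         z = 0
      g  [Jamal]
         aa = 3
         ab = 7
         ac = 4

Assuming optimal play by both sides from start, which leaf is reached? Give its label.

aa

a (Jamal): min(-4, -1, 3, 1) = -4
b (Jamal): min(4, -5) = -5
c (Jamal): min(5, 9) = 5
d (Jamal): min(7, -8, 6) = -8
Alpha (Chen): max(-4, -5, 5, -8) = 5
e (Jamal): min(-4, -9, 3) = -9
f (Jamal): min(3, 0) = 0
g (Jamal): min(3, 7, 4) = 3
Beta (Chen): max(-9, 0, 3) = 3
start (Jamal): min(5, 3) = 3
At start, Jamal picks Beta (lowest: 3).
At Beta, Chen picks g (highest: 3).
At g, Jamal picks aa (lowest: 3).
Terminal value 3.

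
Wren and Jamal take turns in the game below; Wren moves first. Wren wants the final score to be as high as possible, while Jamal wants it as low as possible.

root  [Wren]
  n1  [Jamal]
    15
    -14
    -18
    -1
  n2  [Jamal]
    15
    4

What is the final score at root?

4

n1 (Jamal): min(15, -14, -18, -1) = -18
n2 (Jamal): min(15, 4) = 4
root (Wren): max(-18, 4) = 4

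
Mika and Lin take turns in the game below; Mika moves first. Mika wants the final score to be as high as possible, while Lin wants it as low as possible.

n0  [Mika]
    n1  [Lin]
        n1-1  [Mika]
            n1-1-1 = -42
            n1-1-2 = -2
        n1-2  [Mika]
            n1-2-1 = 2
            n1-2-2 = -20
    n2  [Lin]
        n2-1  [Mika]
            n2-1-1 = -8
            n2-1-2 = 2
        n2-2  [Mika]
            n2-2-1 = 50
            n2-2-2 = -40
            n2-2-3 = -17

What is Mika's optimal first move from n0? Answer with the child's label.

n2

n1-1 (Mika): max(-42, -2) = -2
n1-2 (Mika): max(2, -20) = 2
n1 (Lin): min(-2, 2) = -2
n2-1 (Mika): max(-8, 2) = 2
n2-2 (Mika): max(50, -40, -17) = 50
n2 (Lin): min(2, 50) = 2
n0 (Mika): max(-2, 2) = 2
Mika at n0 wants the highest of {n1=-2, n2=2}, so chooses n2.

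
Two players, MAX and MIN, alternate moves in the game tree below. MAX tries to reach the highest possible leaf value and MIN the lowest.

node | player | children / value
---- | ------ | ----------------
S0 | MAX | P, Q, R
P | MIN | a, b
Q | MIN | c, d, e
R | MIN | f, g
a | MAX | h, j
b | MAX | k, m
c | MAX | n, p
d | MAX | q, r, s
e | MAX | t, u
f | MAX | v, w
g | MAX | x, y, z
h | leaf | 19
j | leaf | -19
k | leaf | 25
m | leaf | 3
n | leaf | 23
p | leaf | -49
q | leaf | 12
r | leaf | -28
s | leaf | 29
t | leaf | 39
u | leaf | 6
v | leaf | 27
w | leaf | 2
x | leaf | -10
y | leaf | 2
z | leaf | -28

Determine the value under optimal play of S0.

a (MAX): max(19, -19) = 19
b (MAX): max(25, 3) = 25
P (MIN): min(19, 25) = 19
c (MAX): max(23, -49) = 23
d (MAX): max(12, -28, 29) = 29
e (MAX): max(39, 6) = 39
Q (MIN): min(23, 29, 39) = 23
f (MAX): max(27, 2) = 27
g (MAX): max(-10, 2, -28) = 2
R (MIN): min(27, 2) = 2
S0 (MAX): max(19, 23, 2) = 23

23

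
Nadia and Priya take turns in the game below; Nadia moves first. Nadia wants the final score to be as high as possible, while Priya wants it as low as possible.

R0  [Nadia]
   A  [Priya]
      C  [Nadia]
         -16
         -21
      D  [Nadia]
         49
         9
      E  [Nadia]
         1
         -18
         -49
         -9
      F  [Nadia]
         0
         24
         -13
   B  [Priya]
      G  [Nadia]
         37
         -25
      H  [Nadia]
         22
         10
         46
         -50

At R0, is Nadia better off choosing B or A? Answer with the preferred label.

B

G (Nadia): max(37, -25) = 37
H (Nadia): max(22, 10, 46, -50) = 46
B (Priya): min(37, 46) = 37
C (Nadia): max(-16, -21) = -16
D (Nadia): max(49, 9) = 49
E (Nadia): max(1, -18, -49, -9) = 1
F (Nadia): max(0, 24, -13) = 24
A (Priya): min(-16, 49, 1, 24) = -16
Nadia prefers the higher value; B=37, A=-16. B is better since 37 > -16.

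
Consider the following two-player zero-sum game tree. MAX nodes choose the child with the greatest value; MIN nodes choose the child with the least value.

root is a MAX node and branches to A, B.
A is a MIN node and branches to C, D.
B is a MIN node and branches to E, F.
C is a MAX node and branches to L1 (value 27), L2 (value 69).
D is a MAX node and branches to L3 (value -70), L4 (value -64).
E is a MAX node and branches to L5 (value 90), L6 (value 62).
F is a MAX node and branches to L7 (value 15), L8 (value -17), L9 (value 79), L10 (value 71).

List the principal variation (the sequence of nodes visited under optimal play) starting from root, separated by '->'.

C (MAX): max(27, 69) = 69
D (MAX): max(-70, -64) = -64
A (MIN): min(69, -64) = -64
E (MAX): max(90, 62) = 90
F (MAX): max(15, -17, 79, 71) = 79
B (MIN): min(90, 79) = 79
root (MAX): max(-64, 79) = 79
At root, MAX picks B (highest: 79).
At B, MIN picks F (lowest: 79).
At F, MAX picks L9 (highest: 79).
Terminal value 79.

root -> B -> F -> L9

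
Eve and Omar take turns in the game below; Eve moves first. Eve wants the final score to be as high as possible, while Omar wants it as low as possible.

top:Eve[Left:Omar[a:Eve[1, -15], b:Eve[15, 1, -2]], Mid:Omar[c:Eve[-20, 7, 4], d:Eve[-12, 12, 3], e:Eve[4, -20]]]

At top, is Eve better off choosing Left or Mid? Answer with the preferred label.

Mid

a (Eve): max(1, -15) = 1
b (Eve): max(15, 1, -2) = 15
Left (Omar): min(1, 15) = 1
c (Eve): max(-20, 7, 4) = 7
d (Eve): max(-12, 12, 3) = 12
e (Eve): max(4, -20) = 4
Mid (Omar): min(7, 12, 4) = 4
Eve prefers the higher value; Left=1, Mid=4. Mid is better since 4 > 1.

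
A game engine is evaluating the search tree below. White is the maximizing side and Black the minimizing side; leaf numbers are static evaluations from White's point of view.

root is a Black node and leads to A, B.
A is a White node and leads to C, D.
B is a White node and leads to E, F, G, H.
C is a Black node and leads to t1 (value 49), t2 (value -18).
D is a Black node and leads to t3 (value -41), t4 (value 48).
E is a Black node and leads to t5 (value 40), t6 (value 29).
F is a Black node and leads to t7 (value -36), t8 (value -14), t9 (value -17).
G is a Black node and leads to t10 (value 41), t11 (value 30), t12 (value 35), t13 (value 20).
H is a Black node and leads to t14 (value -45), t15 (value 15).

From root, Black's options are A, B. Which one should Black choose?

A

C (Black): min(49, -18) = -18
D (Black): min(-41, 48) = -41
A (White): max(-18, -41) = -18
E (Black): min(40, 29) = 29
F (Black): min(-36, -14, -17) = -36
G (Black): min(41, 30, 35, 20) = 20
H (Black): min(-45, 15) = -45
B (White): max(29, -36, 20, -45) = 29
root (Black): min(-18, 29) = -18
Black at root wants the lowest of {A=-18, B=29}, so chooses A.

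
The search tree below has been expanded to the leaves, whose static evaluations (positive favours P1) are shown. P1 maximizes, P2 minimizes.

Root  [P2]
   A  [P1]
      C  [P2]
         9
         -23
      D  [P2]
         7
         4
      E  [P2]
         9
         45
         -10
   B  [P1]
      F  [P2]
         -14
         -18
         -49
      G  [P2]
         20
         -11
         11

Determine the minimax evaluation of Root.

C (P2): min(9, -23) = -23
D (P2): min(7, 4) = 4
E (P2): min(9, 45, -10) = -10
A (P1): max(-23, 4, -10) = 4
F (P2): min(-14, -18, -49) = -49
G (P2): min(20, -11, 11) = -11
B (P1): max(-49, -11) = -11
Root (P2): min(4, -11) = -11

-11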